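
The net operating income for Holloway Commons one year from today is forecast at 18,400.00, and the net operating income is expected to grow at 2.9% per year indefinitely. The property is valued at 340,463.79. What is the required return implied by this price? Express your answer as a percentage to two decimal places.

8.30%

P = D₁/(r − g) ⇒ r = D₁/P + g = 18,400.0000/340,463.79 + 0.029 = 0.054044 + 0.029 = 0.083044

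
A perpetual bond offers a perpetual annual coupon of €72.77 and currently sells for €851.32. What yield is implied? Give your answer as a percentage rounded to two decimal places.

8.55%

P = C/r ⇒ r = C/P = €72.77/€851.32 = 0.085479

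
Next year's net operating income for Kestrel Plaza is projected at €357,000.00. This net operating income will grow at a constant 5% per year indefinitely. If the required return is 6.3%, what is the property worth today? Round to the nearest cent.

Growing perpetuity: P = D₁ / (r − g) = €357,000.0000 / (0.063 − 0.05) = €27,461,538.46

€27461538.46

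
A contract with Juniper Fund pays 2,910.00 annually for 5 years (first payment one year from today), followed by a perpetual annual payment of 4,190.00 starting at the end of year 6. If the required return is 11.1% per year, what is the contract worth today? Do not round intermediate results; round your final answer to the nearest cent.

33028.88

PV of 5-year annuity: 2,910.00 × [1 − (1+0.111)^−5] / 0.111 = 10728.06017
Perpetuity value at year 5: 4,190.00 / 0.111 = 37747.74775
PV of perpetuity: 37747.74775 / (1+0.111)^5 = 22300.81575
Total PV = 10728.06017 + 22300.81575 = 33028.87592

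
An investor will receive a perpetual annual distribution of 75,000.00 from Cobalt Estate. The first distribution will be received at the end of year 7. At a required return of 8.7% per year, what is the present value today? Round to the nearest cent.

Value at end of year 6: C / r = 75,000.00 / 0.087 = 862,068.9655
Discount to today: PV = 862,068.9655 / (1 + 0.087)^6 = 862,068.9655 / 1.649595 = 522,594.39

522594.39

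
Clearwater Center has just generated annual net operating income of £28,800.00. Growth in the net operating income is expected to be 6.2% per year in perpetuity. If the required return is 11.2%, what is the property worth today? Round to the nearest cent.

£611712.00

D₁ = D₀ × (1 + g) = £28,800.00 × 1.062 = £30,585.6000
Growing perpetuity: P = D₁ / (r − g) = £30,585.6000 / (0.112 − 0.062) = £611,712.00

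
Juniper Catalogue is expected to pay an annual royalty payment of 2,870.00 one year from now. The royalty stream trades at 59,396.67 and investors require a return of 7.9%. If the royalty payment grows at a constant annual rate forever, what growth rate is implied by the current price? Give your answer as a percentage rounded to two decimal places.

P = D₁/(r−g) ⇒ g = r − D₁/P = 0.079 − 2,870.00/59,396.67 = 0.030681

3.07%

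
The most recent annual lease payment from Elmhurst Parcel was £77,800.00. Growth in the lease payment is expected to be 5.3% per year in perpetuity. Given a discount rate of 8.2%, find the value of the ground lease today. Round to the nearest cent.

£2824944.83

D₁ = D₀ × (1 + g) = £77,800.00 × 1.053 = £81,923.4000
Growing perpetuity: P = D₁ / (r − g) = £81,923.4000 / (0.082 − 0.053) = £2,824,944.83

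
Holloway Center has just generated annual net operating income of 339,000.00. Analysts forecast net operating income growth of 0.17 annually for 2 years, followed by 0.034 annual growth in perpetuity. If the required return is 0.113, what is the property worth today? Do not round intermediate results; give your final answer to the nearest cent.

D_1 = 396630.00000
D_2 = 464057.10000
Terminal value at year 2: TV = D_2×(1+g_2)/(r−g_2) = 479835.04140/0.079 = 6073861.28354
P_0 = D_1/(1+r)^1 + D_2/(1+r)^2 + TV/(1+r)^2
    = 356361.18598 + 374611.48931 + 4903142.78412 = 5634115.45942

5634115.46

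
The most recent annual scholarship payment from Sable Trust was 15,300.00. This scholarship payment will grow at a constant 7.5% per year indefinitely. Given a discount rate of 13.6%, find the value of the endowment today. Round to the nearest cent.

D₁ = D₀ × (1 + g) = 15,300.00 × 1.075 = 16,447.5000
Growing perpetuity: P = D₁ / (r − g) = 16,447.5000 / (0.136 − 0.075) = 269,631.15

269631.15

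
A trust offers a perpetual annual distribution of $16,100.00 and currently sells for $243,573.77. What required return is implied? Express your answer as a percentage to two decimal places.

P = C/r ⇒ r = C/P = $16,100.00/$243,573.77 = 0.066099

6.61%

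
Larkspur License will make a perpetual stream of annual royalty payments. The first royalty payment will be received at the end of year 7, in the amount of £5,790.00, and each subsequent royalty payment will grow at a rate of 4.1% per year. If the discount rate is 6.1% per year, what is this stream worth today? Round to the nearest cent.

Value at end of year 6: C₁ / (r − g) = £5,790.00 / (0.061 − 0.041) = £289,500.0000
Discount to today: PV = £289,500.0000 / (1 + 0.061)^6 = £289,500.0000 / 1.426567 = £202,934.68

£202934.68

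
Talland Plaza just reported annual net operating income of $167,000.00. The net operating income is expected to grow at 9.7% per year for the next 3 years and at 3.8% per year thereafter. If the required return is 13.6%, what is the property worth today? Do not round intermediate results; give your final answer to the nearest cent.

D_1 = 183199.00000
D_2 = 200969.30300
D_3 = 220463.32539
Terminal value at year 3: TV = D_3×(1+g_2)/(r−g_2) = 228840.93176/0.098 = 2335111.54853
P_0 = D_1/(1+r)^1 + D_2/(1+r)^2 + D_3/(1+r)^3 + TV/(1+r)^3
    = 161266.72535 + 155730.27968 + 150383.90564 + 1592841.77604 = 2060222.68670

$2060222.69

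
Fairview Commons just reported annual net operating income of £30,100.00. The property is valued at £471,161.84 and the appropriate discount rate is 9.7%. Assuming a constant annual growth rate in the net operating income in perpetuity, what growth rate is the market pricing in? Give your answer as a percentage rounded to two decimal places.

3.11%

P = D₀(1+g)/(r−g) ⇒ P(r−g) = D₀(1+g) ⇒ g(P+D₀) = P·r − D₀
g = (P·r − D₀)/(P + D₀) = (£471,161.84×0.097 − £30,100.00) / (£471,161.84 + £30,100.00) = 0.031127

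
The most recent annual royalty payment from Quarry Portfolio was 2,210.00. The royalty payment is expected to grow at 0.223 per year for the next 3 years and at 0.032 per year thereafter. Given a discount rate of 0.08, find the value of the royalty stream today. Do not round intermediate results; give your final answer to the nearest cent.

D_1 = 2702.83000
D_2 = 3305.56109
D_3 = 4042.70121
Terminal value at year 3: TV = D_3×(1+g_2)/(r−g_2) = 4172.06765/0.048 = 86918.07608
P_0 = D_1/(1+r)^1 + D_2/(1+r)^2 + D_3/(1+r)^3 + TV/(1+r)^3
    = 2502.62037 + 2833.98585 + 3209.22656 + 68998.37112 = 77544.20390

77544.20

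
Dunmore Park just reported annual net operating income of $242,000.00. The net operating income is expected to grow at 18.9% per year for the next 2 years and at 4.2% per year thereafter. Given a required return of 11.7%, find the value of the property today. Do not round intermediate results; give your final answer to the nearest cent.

$4341400.56

D_1 = 287738.00000
D_2 = 342120.48200
Terminal value at year 2: TV = D_2×(1+g_2)/(r−g_2) = 356489.54224/0.075 = 4753193.89659
P_0 = D_1/(1+r)^1 + D_2/(1+r)^2 + TV/(1+r)^2
    = 257598.92569 + 274203.33272 + 3809598.30261 = 4341400.56103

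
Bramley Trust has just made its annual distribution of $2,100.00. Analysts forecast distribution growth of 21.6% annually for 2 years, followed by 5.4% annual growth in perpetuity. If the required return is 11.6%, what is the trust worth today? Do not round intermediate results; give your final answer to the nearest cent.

$47165.87

D_1 = 2553.60000
D_2 = 3105.17760
Terminal value at year 2: TV = D_2×(1+g_2)/(r−g_2) = 3272.85719/0.062 = 52788.01920
P_0 = D_1/(1+r)^1 + D_2/(1+r)^2 + TV/(1+r)^2
    = 2288.17204 + 2493.20538 + 42384.49146 = 47165.86889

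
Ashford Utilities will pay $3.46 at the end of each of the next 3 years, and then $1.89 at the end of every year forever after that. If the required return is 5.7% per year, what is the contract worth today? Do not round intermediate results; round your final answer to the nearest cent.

PV of 3-year annuity: $3.46 × [1 − (1+0.057)^−3] / 0.057 = 9.30020
Perpetuity value at year 3: $1.89 / 0.057 = 33.15789
PV of perpetuity: 33.15789 / (1+0.057)^3 = 28.07773
Total PV = 9.30020 + 28.07773 = 37.37793

$37.38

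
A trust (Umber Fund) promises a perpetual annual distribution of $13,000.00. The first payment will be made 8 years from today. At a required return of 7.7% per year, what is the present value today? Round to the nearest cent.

$100448.33

Value at end of year 7: C / r = $13,000.00 / 0.077 = $168,831.1688
Discount to today: PV = $168,831.1688 / (1 + 0.077)^7 = $168,831.1688 / 1.680776 = $100,448.33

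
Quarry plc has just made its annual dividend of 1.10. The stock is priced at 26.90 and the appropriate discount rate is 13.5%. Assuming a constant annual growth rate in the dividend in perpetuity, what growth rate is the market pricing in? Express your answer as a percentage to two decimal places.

P = D₀(1+g)/(r−g) ⇒ P(r−g) = D₀(1+g) ⇒ g(P+D₀) = P·r − D₀
g = (P·r − D₀)/(P + D₀) = (26.90×0.135 − 1.10) / (26.90 + 1.10) = 0.090411

9.04%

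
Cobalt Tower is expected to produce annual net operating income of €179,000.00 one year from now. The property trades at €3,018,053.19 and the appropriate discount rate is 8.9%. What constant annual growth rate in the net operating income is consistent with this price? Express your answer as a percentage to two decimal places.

2.97%

P = D₁/(r−g) ⇒ g = r − D₁/P = 0.089 − €179,000.00/€3,018,053.19 = 0.029690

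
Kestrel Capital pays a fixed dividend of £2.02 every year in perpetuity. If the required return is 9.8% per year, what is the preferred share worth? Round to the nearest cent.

£20.61

Level perpetuity: PV = C / r = £2.02 / 0.098 = £20.61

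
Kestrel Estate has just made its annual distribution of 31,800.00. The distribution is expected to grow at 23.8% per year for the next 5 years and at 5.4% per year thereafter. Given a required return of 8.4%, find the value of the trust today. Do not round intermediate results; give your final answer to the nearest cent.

D_1 = 39368.40000
D_2 = 48738.07920
D_3 = 60337.74205
D_4 = 74698.12466
D_5 = 92476.27833
Terminal value at year 5: TV = D_5×(1+g_2)/(r−g_2) = 97469.99736/0.03 = 3248999.91185
P_0 = D_1/(1+r)^1 + D_2/(1+r)^2 + D_3/(1+r)^3 + D_4/(1+r)^4 + D_5/(1+r)^5 + TV/(1+r)^5
    = 36317.71218 + 41477.23955 + 47369.76252 + 54099.41512 + 61785.12539 + 2170717.40537 = 2411766.66013

2411766.66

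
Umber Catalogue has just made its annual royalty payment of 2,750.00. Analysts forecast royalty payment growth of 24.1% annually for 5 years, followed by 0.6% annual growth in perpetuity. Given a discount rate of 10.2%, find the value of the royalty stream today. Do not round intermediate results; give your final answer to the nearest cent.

D_1 = 3412.75000
D_2 = 4235.22275
D_3 = 5255.91143
D_4 = 6522.58609
D_5 = 8094.52934
Terminal value at year 5: TV = D_5×(1+g_2)/(r−g_2) = 8143.09651/0.096 = 84823.92199
P_0 = D_1/(1+r)^1 + D_2/(1+r)^2 + D_3/(1+r)^3 + D_4/(1+r)^4 + D_5/(1+r)^5 + TV/(1+r)^5
    = 3096.86933 + 3487.49078 + 3927.38299 + 4422.76070 + 4980.62253 + 52192.77359 = 72107.89991

72107.90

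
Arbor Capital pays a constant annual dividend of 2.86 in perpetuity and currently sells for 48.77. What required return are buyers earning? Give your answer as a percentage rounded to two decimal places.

P = C/r ⇒ r = C/P = 2.86/48.77 = 0.058643

5.86%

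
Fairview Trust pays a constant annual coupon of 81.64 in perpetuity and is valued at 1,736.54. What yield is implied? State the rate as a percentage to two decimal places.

4.70%

P = C/r ⇒ r = C/P = 81.64/1,736.54 = 0.047013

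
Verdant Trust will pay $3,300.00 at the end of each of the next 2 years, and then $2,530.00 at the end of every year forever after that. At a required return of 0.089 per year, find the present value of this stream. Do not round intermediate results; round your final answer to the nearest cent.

PV of 2-year annuity: $3,300.00 × [1 − (1+0.089)^−2] / 0.089 = 5812.95044
Perpetuity value at year 2: $2,530.00 / 0.089 = 28426.96629
PV of perpetuity: 28426.96629 / (1+0.089)^2 = 23970.37095
Total PV = 5812.95044 + 23970.37095 = 29783.32140

$29783.32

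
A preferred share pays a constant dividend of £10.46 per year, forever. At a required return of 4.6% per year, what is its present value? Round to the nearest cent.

Level perpetuity: PV = C / r = £10.46 / 0.046 = £227.39

£227.39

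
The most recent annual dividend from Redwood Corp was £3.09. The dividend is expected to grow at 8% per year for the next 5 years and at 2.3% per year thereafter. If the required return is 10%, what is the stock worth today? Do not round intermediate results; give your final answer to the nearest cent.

£52.08

D_1 = 3.33720
D_2 = 3.60418
D_3 = 3.89251
D_4 = 4.20391
D_5 = 4.54022
Terminal value at year 5: TV = D_5×(1+g_2)/(r−g_2) = 4.64465/0.077 = 60.32012
P_0 = D_1/(1+r)^1 + D_2/(1+r)^2 + D_3/(1+r)^3 + D_4/(1+r)^4 + D_5/(1+r)^5 + TV/(1+r)^5
    = 3.03382 + 2.97866 + 2.92450 + 2.87133 + 2.81912 + 37.45405 = 52.08147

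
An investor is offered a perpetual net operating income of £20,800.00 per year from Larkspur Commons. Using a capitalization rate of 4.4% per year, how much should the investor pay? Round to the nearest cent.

£472727.27

Level perpetuity: PV = C / r = £20,800.00 / 0.044 = £472,727.27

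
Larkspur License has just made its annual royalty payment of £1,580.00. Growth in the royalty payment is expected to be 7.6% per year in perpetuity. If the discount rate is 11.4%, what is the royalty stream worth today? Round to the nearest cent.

D₁ = D₀ × (1 + g) = £1,580.00 × 1.076 = £1,700.0800
Growing perpetuity: P = D₁ / (r − g) = £1,700.0800 / (0.114 − 0.076) = £44,738.95

£44738.95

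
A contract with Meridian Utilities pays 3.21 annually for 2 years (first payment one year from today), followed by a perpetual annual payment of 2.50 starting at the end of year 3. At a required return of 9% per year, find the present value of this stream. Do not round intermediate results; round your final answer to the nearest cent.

PV of 2-year annuity: 3.21 × [1 − (1+0.09)^−2] / 0.09 = 5.64675
Perpetuity value at year 2: 2.50 / 0.09 = 27.77778
PV of perpetuity: 27.77778 / (1+0.09)^2 = 23.38000
Total PV = 5.64675 + 23.38000 = 29.02675

29.03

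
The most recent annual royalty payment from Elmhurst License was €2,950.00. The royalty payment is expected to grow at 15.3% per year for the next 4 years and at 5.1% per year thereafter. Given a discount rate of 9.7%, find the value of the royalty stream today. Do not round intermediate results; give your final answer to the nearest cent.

€95638.89

D_1 = 3401.35000
D_2 = 3921.75655
D_3 = 4521.78530
D_4 = 5213.61845
Terminal value at year 4: TV = D_4×(1+g_2)/(r−g_2) = 5479.51299/0.046 = 119119.84771
P_0 = D_1/(1+r)^1 + D_2/(1+r)^2 + D_3/(1+r)^3 + D_4/(1+r)^4 + TV/(1+r)^4
    = 3100.59253 + 3258.87254 + 3425.23249 + 3600.08483 + 82254.11220 = 95638.89459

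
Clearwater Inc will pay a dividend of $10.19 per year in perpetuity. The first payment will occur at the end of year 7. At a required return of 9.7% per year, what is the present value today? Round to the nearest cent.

Value at end of year 6: C / r = $10.19 / 0.097 = $105.0515
Discount to today: PV = $105.0515 / (1 + 0.097)^6 = $105.0515 / 1.742769 = $60.28

$60.28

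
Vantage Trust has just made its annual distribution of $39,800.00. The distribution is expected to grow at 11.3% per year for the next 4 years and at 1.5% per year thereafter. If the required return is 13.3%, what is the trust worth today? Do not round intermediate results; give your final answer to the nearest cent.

$471104.53

D_1 = 44297.40000
D_2 = 49303.00620
D_3 = 54874.24590
D_4 = 61075.03569
Terminal value at year 4: TV = D_4×(1+g_2)/(r−g_2) = 61991.16122/0.118 = 525348.82392
P_0 = D_1/(1+r)^1 + D_2/(1+r)^2 + D_3/(1+r)^3 + D_4/(1+r)^4 + TV/(1+r)^4
    = 39097.44042 + 38407.28261 + 37729.30763 + 37063.30043 + 318807.20285 = 471104.53393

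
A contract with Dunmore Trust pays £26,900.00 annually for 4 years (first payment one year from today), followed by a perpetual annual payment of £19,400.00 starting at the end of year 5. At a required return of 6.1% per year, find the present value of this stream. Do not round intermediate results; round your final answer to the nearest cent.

PV of 4-year annuity: £26,900.00 × [1 − (1+0.061)^−4] / 0.061 = 92998.29772
Perpetuity value at year 4: £19,400.00 / 0.061 = 318032.78689
PV of perpetuity: 318032.78689 / (1+0.061)^4 = 250963.38258
Total PV = 92998.29772 + 250963.38258 = 343961.68030

£343961.68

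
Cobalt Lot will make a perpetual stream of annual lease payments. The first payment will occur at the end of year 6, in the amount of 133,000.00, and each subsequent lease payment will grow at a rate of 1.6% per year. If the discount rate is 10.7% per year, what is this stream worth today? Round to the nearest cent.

Value at end of year 5: C₁ / (r − g) = 133,000.00 / (0.107 − 0.016) = 1,461,538.4615
Discount to today: PV = 1,461,538.4615 / (1 + 0.107)^5 = 1,461,538.4615 / 1.662410 = 879,168.55

879168.55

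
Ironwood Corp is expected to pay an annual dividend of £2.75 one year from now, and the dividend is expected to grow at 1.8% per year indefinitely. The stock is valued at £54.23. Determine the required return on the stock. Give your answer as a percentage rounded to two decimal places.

6.87%

P = D₁/(r − g) ⇒ r = D₁/P + g = £2.7500/£54.23 + 0.018 = 0.050710 + 0.018 = 0.068710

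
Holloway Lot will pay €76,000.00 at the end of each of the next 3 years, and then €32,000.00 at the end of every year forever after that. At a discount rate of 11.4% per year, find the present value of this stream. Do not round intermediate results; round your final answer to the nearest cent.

€387481.56

PV of 3-year annuity: €76,000.00 × [1 − (1+0.114)^−3] / 0.114 = 184437.83959
Perpetuity value at year 3: €32,000.00 / 0.114 = 280701.75439
PV of perpetuity: 280701.75439 / (1+0.114)^3 = 203043.71666
Total PV = 184437.83959 + 203043.71666 = 387481.55626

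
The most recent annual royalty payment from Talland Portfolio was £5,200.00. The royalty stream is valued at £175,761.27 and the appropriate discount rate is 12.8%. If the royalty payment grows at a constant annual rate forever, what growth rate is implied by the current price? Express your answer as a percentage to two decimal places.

P = D₀(1+g)/(r−g) ⇒ P(r−g) = D₀(1+g) ⇒ g(P+D₀) = P·r − D₀
g = (P·r − D₀)/(P + D₀) = (£175,761.27×0.128 − £5,200.00) / (£175,761.27 + £5,200.00) = 0.095586

9.56%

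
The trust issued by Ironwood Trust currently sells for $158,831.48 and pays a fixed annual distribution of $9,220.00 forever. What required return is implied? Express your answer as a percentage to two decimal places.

P = C/r ⇒ r = C/P = $9,220.00/$158,831.48 = 0.058049

5.80%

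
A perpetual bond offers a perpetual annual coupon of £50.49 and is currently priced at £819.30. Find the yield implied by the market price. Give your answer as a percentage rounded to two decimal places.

P = C/r ⇒ r = C/P = £50.49/£819.30 = 0.061626

6.16%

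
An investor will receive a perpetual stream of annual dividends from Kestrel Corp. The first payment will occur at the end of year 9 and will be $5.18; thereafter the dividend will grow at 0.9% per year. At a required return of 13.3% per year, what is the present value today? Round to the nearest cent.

Value at end of year 8: C₁ / (r − g) = $5.18 / (0.133 − 0.009) = $41.7742
Discount to today: PV = $41.7742 / (1 + 0.133)^8 = $41.7742 / 2.715434 = $15.38

$15.38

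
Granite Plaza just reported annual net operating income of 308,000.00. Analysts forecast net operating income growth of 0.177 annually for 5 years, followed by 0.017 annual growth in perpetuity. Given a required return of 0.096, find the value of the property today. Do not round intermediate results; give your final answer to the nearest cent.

7580367.45

D_1 = 362516.00000
D_2 = 426681.33200
D_3 = 502203.92776
D_4 = 591094.02298
D_5 = 695717.66505
Terminal value at year 5: TV = D_5×(1+g_2)/(r−g_2) = 707544.86535/0.079 = 8956264.11837
P_0 = D_1/(1+r)^1 + D_2/(1+r)^2 + D_3/(1+r)^3 + D_4/(1+r)^4 + D_5/(1+r)^5 + TV/(1+r)^5
    = 330762.77372 + 355207.83273 + 381459.50650 + 409651.31309 + 439926.63824 + 5663359.38087 = 7580367.44515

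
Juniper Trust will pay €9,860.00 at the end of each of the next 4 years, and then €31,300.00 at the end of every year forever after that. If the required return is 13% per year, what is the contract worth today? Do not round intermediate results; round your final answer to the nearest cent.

PV of 4-year annuity: €9,860.00 × [1 − (1+0.13)^−4] / 0.13 = 29328.28727
Perpetuity value at year 4: €31,300.00 / 0.13 = 240769.23077
PV of perpetuity: 240769.23077 / (1+0.13)^4 = 147668.27828
Total PV = 29328.28727 + 147668.27828 = 176996.56555

€176996.57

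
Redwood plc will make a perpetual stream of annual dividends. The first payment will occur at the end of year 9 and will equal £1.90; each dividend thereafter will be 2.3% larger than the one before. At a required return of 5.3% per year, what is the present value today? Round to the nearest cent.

Value at end of year 8: C₁ / (r − g) = £1.90 / (0.053 − 0.023) = £63.3333
Discount to today: PV = £63.3333 / (1 + 0.053)^8 = £63.3333 / 1.511565 = £41.90

£41.90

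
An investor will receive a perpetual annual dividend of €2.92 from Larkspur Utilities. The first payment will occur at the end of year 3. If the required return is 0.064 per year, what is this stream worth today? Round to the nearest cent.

Value at end of year 2: C / r = €2.92 / 0.064 = €45.6250
Discount to today: PV = €45.6250 / (1 + 0.064)^2 = €45.6250 / 1.132096 = €40.30

€40.30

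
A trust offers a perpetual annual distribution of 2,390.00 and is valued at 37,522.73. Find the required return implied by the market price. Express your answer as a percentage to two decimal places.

6.37%

P = C/r ⇒ r = C/P = 2,390.00/37,522.73 = 0.063695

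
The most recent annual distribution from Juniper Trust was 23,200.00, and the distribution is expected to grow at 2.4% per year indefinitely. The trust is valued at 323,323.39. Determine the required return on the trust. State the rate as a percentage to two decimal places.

9.75%

D₁ = 23,200.00 × 1.024 = 23,756.8000
P = D₁/(r − g) ⇒ r = D₁/P + g = 23,756.8000/323,323.39 + 0.024 = 0.073477 + 0.024 = 0.097477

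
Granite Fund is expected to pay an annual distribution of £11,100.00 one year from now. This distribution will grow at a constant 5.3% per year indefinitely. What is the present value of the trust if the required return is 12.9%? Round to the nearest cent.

Growing perpetuity: P = D₁ / (r − g) = £11,100.0000 / (0.129 − 0.053) = £146,052.63

£146052.63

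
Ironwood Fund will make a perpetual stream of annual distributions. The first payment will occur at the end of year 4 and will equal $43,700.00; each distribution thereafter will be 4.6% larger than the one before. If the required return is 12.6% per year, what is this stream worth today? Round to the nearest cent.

$382627.59

Value at end of year 3: C₁ / (r − g) = $43,700.00 / (0.126 − 0.046) = $546,250.0000
Discount to today: PV = $546,250.0000 / (1 + 0.126)^3 = $546,250.0000 / 1.427628 = $382,627.59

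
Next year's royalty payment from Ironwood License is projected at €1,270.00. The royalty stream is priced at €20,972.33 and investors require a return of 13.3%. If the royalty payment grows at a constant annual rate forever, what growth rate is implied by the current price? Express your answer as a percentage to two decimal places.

7.24%

P = D₁/(r−g) ⇒ g = r − D₁/P = 0.133 − €1,270.00/€20,972.33 = 0.072444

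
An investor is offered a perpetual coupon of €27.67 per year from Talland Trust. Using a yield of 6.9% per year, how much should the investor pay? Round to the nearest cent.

€401.01

Level perpetuity: PV = C / r = €27.67 / 0.069 = €401.01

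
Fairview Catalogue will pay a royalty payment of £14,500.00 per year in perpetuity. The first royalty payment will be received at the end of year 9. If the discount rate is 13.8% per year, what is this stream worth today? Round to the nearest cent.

Value at end of year 8: C / r = £14,500.00 / 0.138 = £105,072.4638
Discount to today: PV = £105,072.4638 / (1 + 0.138)^8 = £105,072.4638 / 2.812795 = £37,355.18

£37355.18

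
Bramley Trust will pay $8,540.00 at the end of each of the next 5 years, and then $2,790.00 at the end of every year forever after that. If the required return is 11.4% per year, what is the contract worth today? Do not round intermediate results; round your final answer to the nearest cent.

$45512.98

PV of 5-year annuity: $8,540.00 × [1 − (1+0.114)^−5] / 0.114 = 31247.92410
Perpetuity value at year 5: $2,790.00 / 0.114 = 24473.68421
PV of perpetuity: 24473.68421 / (1+0.114)^5 = 14265.05327
Total PV = 31247.92410 + 14265.05327 = 45512.97737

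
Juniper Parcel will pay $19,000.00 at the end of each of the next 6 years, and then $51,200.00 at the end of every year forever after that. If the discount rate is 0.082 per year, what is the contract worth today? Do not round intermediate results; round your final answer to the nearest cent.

PV of 6-year annuity: $19,000.00 × [1 − (1+0.082)^−6] / 0.082 = 87304.32769
Perpetuity value at year 6: $51,200.00 / 0.082 = 624390.24390
PV of perpetuity: 624390.24390 / (1+0.082)^6 = 389128.05560
Total PV = 87304.32769 + 389128.05560 = 476432.38329

$476432.38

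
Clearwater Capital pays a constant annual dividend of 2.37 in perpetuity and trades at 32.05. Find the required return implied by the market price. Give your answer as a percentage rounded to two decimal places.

7.39%

P = C/r ⇒ r = C/P = 2.37/32.05 = 0.073947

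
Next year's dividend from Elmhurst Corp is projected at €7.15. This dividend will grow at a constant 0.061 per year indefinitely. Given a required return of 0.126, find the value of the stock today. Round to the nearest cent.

€110.00

Growing perpetuity: P = D₁ / (r − g) = €7.1500 / (0.126 − 0.061) = €110.00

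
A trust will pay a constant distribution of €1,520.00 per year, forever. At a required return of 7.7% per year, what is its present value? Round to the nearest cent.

€19740.26

Level perpetuity: PV = C / r = €1,520.00 / 0.077 = €19,740.26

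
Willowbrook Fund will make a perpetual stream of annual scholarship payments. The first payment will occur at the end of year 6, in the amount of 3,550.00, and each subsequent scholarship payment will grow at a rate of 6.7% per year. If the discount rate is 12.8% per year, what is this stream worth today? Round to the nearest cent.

31867.87

Value at end of year 5: C₁ / (r − g) = 3,550.00 / (0.128 − 0.067) = 58,196.7213
Discount to today: PV = 58,196.7213 / (1 + 0.128)^5 = 58,196.7213 / 1.826188 = 31,867.87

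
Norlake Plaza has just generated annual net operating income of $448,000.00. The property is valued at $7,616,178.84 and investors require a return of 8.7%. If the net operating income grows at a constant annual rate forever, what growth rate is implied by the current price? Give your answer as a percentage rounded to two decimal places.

2.66%

P = D₀(1+g)/(r−g) ⇒ P(r−g) = D₀(1+g) ⇒ g(P+D₀) = P·r − D₀
g = (P·r − D₀)/(P + D₀) = ($7,616,178.84×0.087 − $448,000.00) / ($7,616,178.84 + $448,000.00) = 0.026612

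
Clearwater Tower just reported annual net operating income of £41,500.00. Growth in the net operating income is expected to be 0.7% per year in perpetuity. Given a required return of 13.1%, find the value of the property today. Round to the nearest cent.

£337020.16

D₁ = D₀ × (1 + g) = £41,500.00 × 1.007 = £41,790.5000
Growing perpetuity: P = D₁ / (r − g) = £41,790.5000 / (0.131 − 0.007) = £337,020.16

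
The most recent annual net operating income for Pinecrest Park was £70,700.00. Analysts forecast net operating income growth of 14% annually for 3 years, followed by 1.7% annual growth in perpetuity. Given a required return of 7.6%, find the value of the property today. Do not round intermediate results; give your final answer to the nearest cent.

D_1 = 80598.00000
D_2 = 91881.72000
D_3 = 104745.16080
Terminal value at year 3: TV = D_3×(1+g_2)/(r−g_2) = 106525.82853/0.059 = 1805522.51752
P_0 = D_1/(1+r)^1 + D_2/(1+r)^2 + D_3/(1+r)^3 + TV/(1+r)^3
    = 74905.20446 + 79360.53261 + 84080.86168 + 1449326.03954 = 1687672.63829

£1687672.64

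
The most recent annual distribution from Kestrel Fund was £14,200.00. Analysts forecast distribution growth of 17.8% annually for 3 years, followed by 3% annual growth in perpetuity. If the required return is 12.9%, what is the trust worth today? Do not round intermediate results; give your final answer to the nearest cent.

£214226.21

D_1 = 16727.60000
D_2 = 19705.11280
D_3 = 23212.62288
Terminal value at year 3: TV = D_3×(1+g_2)/(r−g_2) = 23909.00156/0.099 = 241505.06631
P_0 = D_1/(1+r)^1 + D_2/(1+r)^2 + D_3/(1+r)^3 + TV/(1+r)^3
    = 14816.29761 + 15459.34330 + 16130.29797 + 167820.27177 = 214226.21065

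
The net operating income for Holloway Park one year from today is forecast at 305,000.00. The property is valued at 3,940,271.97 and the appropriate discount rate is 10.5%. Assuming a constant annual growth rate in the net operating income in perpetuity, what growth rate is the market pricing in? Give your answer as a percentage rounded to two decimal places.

2.76%

P = D₁/(r−g) ⇒ g = r − D₁/P = 0.105 − 305,000.00/3,940,271.97 = 0.027594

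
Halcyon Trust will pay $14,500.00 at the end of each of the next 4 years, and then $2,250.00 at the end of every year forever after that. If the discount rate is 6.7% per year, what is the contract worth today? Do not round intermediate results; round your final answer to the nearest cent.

PV of 4-year annuity: $14,500.00 × [1 − (1+0.067)^−4] / 0.067 = 49449.03512
Perpetuity value at year 4: $2,250.00 / 0.067 = 33582.08955
PV of perpetuity: 33582.08955 / (1+0.067)^4 = 25908.96341
Total PV = 49449.03512 + 25908.96341 = 75357.99854

$75358.00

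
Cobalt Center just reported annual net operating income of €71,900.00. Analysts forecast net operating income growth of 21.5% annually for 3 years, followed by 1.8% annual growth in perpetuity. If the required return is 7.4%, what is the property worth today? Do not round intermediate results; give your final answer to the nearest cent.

€2169819.80

D_1 = 87358.50000
D_2 = 106140.57750
D_3 = 128960.80166
Terminal value at year 3: TV = D_3×(1+g_2)/(r−g_2) = 131282.09609/0.056 = 2344323.14451
P_0 = D_1/(1+r)^1 + D_2/(1+r)^2 + D_3/(1+r)^3 + TV/(1+r)^3
    = 81339.38547 + 92018.01988 + 104098.59791 + 1892363.79772 = 2169819.80098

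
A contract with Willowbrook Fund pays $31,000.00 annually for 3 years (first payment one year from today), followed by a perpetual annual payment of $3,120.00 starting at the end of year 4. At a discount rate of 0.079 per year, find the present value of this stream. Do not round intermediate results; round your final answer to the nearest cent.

PV of 3-year annuity: $31,000.00 × [1 − (1+0.079)^−3] / 0.079 = 80034.37934
Perpetuity value at year 3: $3,120.00 / 0.079 = 39493.67089
PV of perpetuity: 39493.67089 / (1+0.079)^3 = 31438.59787
Total PV = 80034.37934 + 31438.59787 = 111472.97721

$111472.98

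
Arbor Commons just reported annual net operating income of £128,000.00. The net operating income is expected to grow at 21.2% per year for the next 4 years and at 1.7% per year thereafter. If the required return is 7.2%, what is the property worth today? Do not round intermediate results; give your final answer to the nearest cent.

£4569684.26

D_1 = 155136.00000
D_2 = 188024.83200
D_3 = 227886.09638
D_4 = 276197.94882
Terminal value at year 4: TV = D_4×(1+g_2)/(r−g_2) = 280893.31395/0.055 = 5107151.16268
P_0 = D_1/(1+r)^1 + D_2/(1+r)^2 + D_3/(1+r)^3 + D_4/(1+r)^4 + TV/(1+r)^4
    = 144716.41791 + 163615.95010 + 184983.70478 + 209142.02443 + 3867226.16085 = 4569684.25807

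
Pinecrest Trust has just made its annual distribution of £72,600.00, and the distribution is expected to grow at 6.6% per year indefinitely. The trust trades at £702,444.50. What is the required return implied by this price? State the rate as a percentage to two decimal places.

17.62%

D₁ = £72,600.00 × 1.066 = £77,391.6000
P = D₁/(r − g) ⇒ r = D₁/P + g = £77,391.6000/£702,444.50 + 0.066 = 0.110175 + 0.066 = 0.176175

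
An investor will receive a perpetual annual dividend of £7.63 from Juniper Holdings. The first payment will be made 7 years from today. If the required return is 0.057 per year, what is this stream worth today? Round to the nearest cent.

£95.98

Value at end of year 6: C / r = £7.63 / 0.057 = £133.8596
Discount to today: PV = £133.8596 / (1 + 0.057)^6 = £133.8596 / 1.394601 = £95.98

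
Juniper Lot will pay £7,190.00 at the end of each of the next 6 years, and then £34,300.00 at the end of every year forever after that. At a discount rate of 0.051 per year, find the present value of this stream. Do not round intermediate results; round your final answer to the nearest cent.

PV of 6-year annuity: £7,190.00 × [1 − (1+0.051)^−6] / 0.051 = 36377.80694
Perpetuity value at year 6: £34,300.00 / 0.051 = 672549.01961
PV of perpetuity: 672549.01961 / (1+0.051)^6 = 499008.16037
Total PV = 36377.80694 + 499008.16037 = 535385.96730

£535385.97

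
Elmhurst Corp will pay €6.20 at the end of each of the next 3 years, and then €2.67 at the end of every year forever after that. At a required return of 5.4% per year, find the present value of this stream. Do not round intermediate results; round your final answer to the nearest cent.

€58.99

PV of 3-year annuity: €6.20 × [1 − (1+0.054)^−3] / 0.054 = 16.75838
Perpetuity value at year 3: €2.67 / 0.054 = 49.44444
PV of perpetuity: 49.44444 / (1+0.054)^3 = 42.22753
Total PV = 16.75838 + 42.22753 = 58.98591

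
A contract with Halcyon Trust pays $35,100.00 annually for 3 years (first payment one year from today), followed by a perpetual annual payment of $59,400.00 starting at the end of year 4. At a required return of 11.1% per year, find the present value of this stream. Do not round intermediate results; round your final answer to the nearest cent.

$475856.00

PV of 3-year annuity: $35,100.00 × [1 − (1+0.111)^−3] / 0.111 = 85625.42427
Perpetuity value at year 3: $59,400.00 / 0.111 = 535135.13514
PV of perpetuity: 535135.13514 / (1+0.111)^3 = 390230.57098
Total PV = 85625.42427 + 390230.57098 = 475855.99525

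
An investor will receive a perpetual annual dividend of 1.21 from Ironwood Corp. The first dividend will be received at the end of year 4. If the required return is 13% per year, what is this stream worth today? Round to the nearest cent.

Value at end of year 3: C / r = 1.21 / 0.13 = 9.3077
Discount to today: PV = 9.3077 / (1 + 0.13)^3 = 9.3077 / 1.442897 = 6.45

6.45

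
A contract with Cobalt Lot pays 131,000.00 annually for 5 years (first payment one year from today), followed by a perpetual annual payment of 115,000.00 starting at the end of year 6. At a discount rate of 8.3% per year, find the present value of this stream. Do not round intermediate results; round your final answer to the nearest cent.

1448923.58

PV of 5-year annuity: 131,000.00 × [1 − (1+0.083)^−5] / 0.083 = 518935.32519
Perpetuity value at year 5: 115,000.00 / 0.083 = 1385542.16867
PV of perpetuity: 1385542.16867 / (1+0.083)^5 = 929988.25725
Total PV = 518935.32519 + 929988.25725 = 1448923.58244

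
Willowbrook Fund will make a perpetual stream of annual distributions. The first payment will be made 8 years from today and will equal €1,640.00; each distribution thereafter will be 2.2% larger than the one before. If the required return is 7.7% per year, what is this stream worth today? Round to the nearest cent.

Value at end of year 7: C₁ / (r − g) = €1,640.00 / (0.077 − 0.022) = €29,818.1818
Discount to today: PV = €29,818.1818 / (1 + 0.077)^7 = €29,818.1818 / 1.680776 = €17,740.72

€17740.72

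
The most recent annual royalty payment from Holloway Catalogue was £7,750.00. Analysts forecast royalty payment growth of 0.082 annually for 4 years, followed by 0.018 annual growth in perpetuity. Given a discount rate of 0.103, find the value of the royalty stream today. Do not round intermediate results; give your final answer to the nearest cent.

D_1 = 8385.50000
D_2 = 9073.11100
D_3 = 9817.10610
D_4 = 10622.10880
Terminal value at year 4: TV = D_4×(1+g_2)/(r−g_2) = 10813.30676/0.085 = 127215.37366
P_0 = D_1/(1+r)^1 + D_2/(1+r)^2 + D_3/(1+r)^3 + D_4/(1+r)^4 + TV/(1+r)^4
    = 7602.44787 + 7457.70498 + 7315.71785 + 7176.43401 + 85948.35087 = 115500.65559

£115500.66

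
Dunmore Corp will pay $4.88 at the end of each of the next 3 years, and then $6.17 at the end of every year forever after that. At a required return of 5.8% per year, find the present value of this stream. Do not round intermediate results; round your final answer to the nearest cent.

PV of 3-year annuity: $4.88 × [1 − (1+0.058)^−3] / 0.058 = 13.09272
Perpetuity value at year 3: $6.17 / 0.058 = 106.37931
PV of perpetuity: 106.37931 / (1+0.058)^3 = 89.82561
Total PV = 13.09272 + 89.82561 = 102.91833

$102.92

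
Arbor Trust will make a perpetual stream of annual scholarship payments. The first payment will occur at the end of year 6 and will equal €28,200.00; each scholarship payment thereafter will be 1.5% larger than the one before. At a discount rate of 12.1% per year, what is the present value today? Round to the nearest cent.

Value at end of year 5: C₁ / (r − g) = €28,200.00 / (0.121 − 0.015) = €266,037.7358
Discount to today: PV = €266,037.7358 / (1 + 0.121)^5 = €266,037.7358 / 1.770223 = €150,284.84

€150284.84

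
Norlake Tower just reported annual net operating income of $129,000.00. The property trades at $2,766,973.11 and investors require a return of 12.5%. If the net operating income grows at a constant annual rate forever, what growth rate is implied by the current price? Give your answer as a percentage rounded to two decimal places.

7.49%

P = D₀(1+g)/(r−g) ⇒ P(r−g) = D₀(1+g) ⇒ g(P+D₀) = P·r − D₀
g = (P·r − D₀)/(P + D₀) = ($2,766,973.11×0.125 − $129,000.00) / ($2,766,973.11 + $129,000.00) = 0.074887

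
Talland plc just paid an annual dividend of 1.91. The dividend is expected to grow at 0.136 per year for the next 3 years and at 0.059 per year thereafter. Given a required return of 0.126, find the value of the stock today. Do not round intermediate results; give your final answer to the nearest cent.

D_1 = 2.16976
D_2 = 2.46485
D_3 = 2.80007
Terminal value at year 3: TV = D_3×(1+g_2)/(r−g_2) = 2.96527/0.067 = 44.25777
P_0 = D_1/(1+r)^1 + D_2/(1+r)^2 + D_3/(1+r)^3 + TV/(1+r)^3
    = 1.92696 + 1.94408 + 1.96134 + 31.00090 = 36.83328

36.83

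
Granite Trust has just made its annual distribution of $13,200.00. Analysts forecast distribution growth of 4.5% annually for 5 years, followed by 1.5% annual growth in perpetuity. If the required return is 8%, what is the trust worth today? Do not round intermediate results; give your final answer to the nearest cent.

$234673.21

D_1 = 13794.00000
D_2 = 14414.73000
D_3 = 15063.39285
D_4 = 15741.24553
D_5 = 16449.60158
Terminal value at year 5: TV = D_5×(1+g_2)/(r−g_2) = 16696.34560/0.065 = 256866.85540
P_0 = D_1/(1+r)^1 + D_2/(1+r)^2 + D_3/(1+r)^3 + D_4/(1+r)^4 + D_5/(1+r)^5 + TV/(1+r)^5
    = 12772.22222 + 12358.30761 + 11957.80690 + 11570.28538 + 11195.32243 + 174819.26566 = 234673.21021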